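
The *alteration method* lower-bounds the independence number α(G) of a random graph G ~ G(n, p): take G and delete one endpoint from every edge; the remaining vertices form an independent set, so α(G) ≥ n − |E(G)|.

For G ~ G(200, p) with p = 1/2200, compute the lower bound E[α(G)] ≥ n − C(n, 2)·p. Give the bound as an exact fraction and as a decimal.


E[|E(G)|] = C(200, 2)·p = 19900 · (1/2200) = 199/22.
E[α(G)] ≥ n − E[|E(G)|] = 200 − 199/22 = 4201/22.
Numerically: ≈ 190.95455.
(This is only a lower bound; the true E[α(G)] may be larger.)

E[α(G)] ≥ 4201/22 ≈ 190.95455.


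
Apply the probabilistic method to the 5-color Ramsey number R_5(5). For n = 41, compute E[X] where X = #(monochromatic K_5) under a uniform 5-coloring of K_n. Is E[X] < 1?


E[X] = C(41, 5) · 5^{1 − 10} = 749398 · 5^{−9} = 749398/1953125.
As a reduced fraction: E[X] = 749398/1953125 ≈ 0.3836918.
Is E[X] < 1? YES.
Since E[X] < 1, there exists a 5-coloring of K_{41} with no monochromatic K_5; hence R_5(5) > 41.

E[X] = 749398/1953125 ≈ 0.3836918; E[X] < 1, so R_5(5) > 41.


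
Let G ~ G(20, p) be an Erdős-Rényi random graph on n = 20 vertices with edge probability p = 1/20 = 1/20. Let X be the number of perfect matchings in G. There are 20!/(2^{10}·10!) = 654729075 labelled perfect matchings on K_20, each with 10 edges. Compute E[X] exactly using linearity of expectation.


K_20 has 20!/(2^{10}·10!) = 654729075 labelled perfect matchings.
For each such perfect matching H, let X_H = 1 if all 10 edges of H are present in G. Then P[X_H = 1] = p^{10} = (1/20)^{10} = 1/10240000000000.
By linearity of expectation: E[X] = Σ_H E[X_H] = 654729075 · p^{10} = 654729075 · 1/10240000000000 = 26189163/409600000000.
Numerically: E[X] ≈ 6.394e-05.

E[X] = 654729075 · (1/20)^{10} = 26189163/409600000000 ≈ 6.394e-05.


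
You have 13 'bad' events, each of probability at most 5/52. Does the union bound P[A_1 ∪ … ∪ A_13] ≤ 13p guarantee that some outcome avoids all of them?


Union bound: P[∪_{i=1}^{13} A_i] ≤ Σ_i P[A_i] ≤ 13·p = 13·(5/52) = 5/4.
Numerically: 5/4 ≈ 1.2500.
Is 5/4 < 1? NO.
Since the bound 5/4 is ≥ 1, the union bound is uninformative here; it does NOT by itself certify existence.

13·p = 5/4 ≈ 1.2500; existence NOT certified by the union bound.


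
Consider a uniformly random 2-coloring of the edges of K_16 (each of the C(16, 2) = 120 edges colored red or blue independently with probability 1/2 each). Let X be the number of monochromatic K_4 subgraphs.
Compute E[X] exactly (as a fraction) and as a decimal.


Let X = Σ_S X_S over the C(16, 4) = 1820 subsets S of size 4, where X_S = 1 if the K_4 on S is monochromatic.
For a fixed S, the K_4 on S has C(4, 2) = 6 edges. P[all 6 edges red] = (1/2)^6, and likewise for blue, so P[monochromatic] = 2·(1/2)^6 = 2^{1 − 6} = 1/32.
By linearity: E[X] = C(16, 4) · 2^{1 − 6} = 1820 · 1/32 = 455/8.
Numerically: E[X] ≈ 56.8750.

E[X] = C(16,4)·2^(1−C(4,2)) = 455/8 ≈ 56.8750.


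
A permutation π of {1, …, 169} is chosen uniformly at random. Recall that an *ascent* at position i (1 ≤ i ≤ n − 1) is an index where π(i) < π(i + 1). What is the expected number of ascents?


Write X = Σ X_I over i = 1, …, 168, with X_I the indicator of one ascent.
There are 168 indicators.
For each fixed i, the pair (π(i), π(i+1)) is a uniformly random ordered pair of distinct values from {1, …, 169}; by symmetry P[π(i) < π(i+1)] = 1/2.
By linearity: E[X] = 168 · (1/2) = (169 − 1) · (1/2) = 84 ≈ 84.000000.

E[X] = 84 = 84.000000.


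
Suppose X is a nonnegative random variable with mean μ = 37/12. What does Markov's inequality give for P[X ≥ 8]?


μ = E[X] = 37/12, a = 8.
Markov: P[X ≥ 8] ≤ μ/a = (37/12)/8 = 37/96.
Numerically: ≈ 0.385.
(Since a = 8 > μ = 3.083, the bound 37/96 is < 1 and informative.)

P[X ≥ 8] ≤ 37/96 ≈ 0.385.


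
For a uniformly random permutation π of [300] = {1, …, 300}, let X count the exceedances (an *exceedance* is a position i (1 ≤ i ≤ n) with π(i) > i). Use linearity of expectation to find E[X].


Write X = Σ_{i=1}^{300} X_i, where X_i = 1_{π(i) > i}.
For each fixed i, π(i) is uniform over {1, …, 300} (marginal of a uniform permutation), so P[π(i) > i] = (n − i)/n. Summing: Σ_{i=1}^{300} (n − i)/n = (0 + 1 + … + 299)/300 = 300(300 − 1)/(2·300) = (300 − 1)/2.
Hence E[X] = Σ_{i=1}^{300} (300 − i)/300 = 299/2 ≈ 149.500.

E[X] = 299/2 = 149.500.


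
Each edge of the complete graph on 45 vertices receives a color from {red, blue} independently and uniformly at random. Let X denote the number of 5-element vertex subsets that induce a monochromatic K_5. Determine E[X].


Let X = Σ_S X_S over the C(45, 5) = 1221759 subsets S of size 5, where X_S = 1 if the K_5 on S is monochromatic.
For a fixed S, the K_5 on S has C(5, 2) = 10 edges. P[all 10 edges red] = (1/2)^10, and likewise for blue, so P[monochromatic] = 2·(1/2)^10 = 2^{1 − 10} = 1/512.
Summing: E[X] = C(45, 5) · 2^{1 − 10} = 1221759 · 1/512 = 1221759/512.
Numerically: E[X] ≈ 2386.2480.

E[X] = C(45,5)·2^(1−C(5,2)) = 1221759/512 ≈ 2386.2480.


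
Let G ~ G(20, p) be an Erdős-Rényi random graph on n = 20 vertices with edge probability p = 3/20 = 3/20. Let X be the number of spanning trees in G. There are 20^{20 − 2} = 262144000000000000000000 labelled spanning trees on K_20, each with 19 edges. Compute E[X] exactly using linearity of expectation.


K_20 has 20^{20 − 2} = 262144000000000000000000 labelled spanning trees.
For each such spanning tree H, let X_H = 1 if all 19 edges of H are present in G. Then P[X_H = 1] = p^{19} = (3/20)^{19} = 1162261467/5242880000000000000000000.
By linearity of expectation: E[X] = Σ_H E[X_H] = 262144000000000000000000 · p^{19} = 262144000000000000000000 · 1162261467/5242880000000000000000000 = 1162261467/20.
Numerically: E[X] ≈ 5.8113e+07.

E[X] = 262144000000000000000000 · (3/20)^{19} = 1162261467/20 ≈ 5.8113e+07.


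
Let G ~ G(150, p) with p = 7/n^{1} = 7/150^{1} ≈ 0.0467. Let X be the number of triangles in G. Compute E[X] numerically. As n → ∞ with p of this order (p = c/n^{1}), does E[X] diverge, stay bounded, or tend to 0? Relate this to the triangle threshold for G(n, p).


Number of potential triangles: C(150, 3) = 551300.
Each occurs with probability p³ ≈ (0.0467)³ ≈ 1.01630e-04.
By linearity: E[X] = C(150, 3)·p³ ≈ 551300 · 1.01630e-04 ≈ 56.028.
Here α = 1, so p = 7/n is exactly at the triangle threshold p ~ 1/n. Asymptotically E[X] → c³/6 = 7³/6 = 343/6 ≈ 57.167, a bounded constant. In this regime the triangle count is asymptotically Poisson(c³/6).

E[X] ≈ 56.028; in regime p = Θ(1/n^{1}) E[X] stays bounded (at the triangle threshold p ~ 1/n).


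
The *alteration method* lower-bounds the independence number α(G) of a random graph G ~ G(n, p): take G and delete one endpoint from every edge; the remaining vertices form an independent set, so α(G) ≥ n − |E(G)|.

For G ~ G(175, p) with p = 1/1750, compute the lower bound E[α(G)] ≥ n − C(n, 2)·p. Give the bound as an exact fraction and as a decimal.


E[|E(G)|] = C(175, 2)·p = 15225 · (1/1750) = 87/10.
E[α(G)] ≥ n − E[|E(G)|] = 175 − 87/10 = 1663/10.
Numerically: ≈ 166.300000.
(This is only a lower bound; the true E[α(G)] may be larger.)

E[α(G)] ≥ 1663/10 ≈ 166.300000.


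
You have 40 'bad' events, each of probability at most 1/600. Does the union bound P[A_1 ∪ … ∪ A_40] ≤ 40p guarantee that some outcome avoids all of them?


Union bound: P[∪_{i=1}^{40} A_i] ≤ Σ_i P[A_i] ≤ 40·p = 40·(1/600) = 1/15.
Numerically: 1/15 ≈ 0.0666667.
Is 1/15 < 1? YES.
Since P[∪ A_i] ≤ 1/15 < 1, the complement has P[∩ A_i^c] ≥ 1 − 1/15 = 14/15 > 0, so some outcome avoids every A_i.

40·p = 1/15 ≈ 0.0666667; existence CERTIFIED by the union bound.


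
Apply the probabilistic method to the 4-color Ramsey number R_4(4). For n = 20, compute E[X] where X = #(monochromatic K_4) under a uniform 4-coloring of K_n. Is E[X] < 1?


E[X] = C(20, 4) · 4^{1 − 6} = 4845 · 4^{−5} = 4845/1024.
As a reduced fraction: E[X] = 4845/1024 ≈ 4.7314.
Is E[X] < 1? NO.
Since E[X] ≥ 1, the first-moment bound is inconclusive at n = 20; it does NOT by itself certify R_4(4) > 20.

E[X] = 4845/1024 ≈ 4.7314; E[X] ≥ 1; first-moment method inconclusive here.


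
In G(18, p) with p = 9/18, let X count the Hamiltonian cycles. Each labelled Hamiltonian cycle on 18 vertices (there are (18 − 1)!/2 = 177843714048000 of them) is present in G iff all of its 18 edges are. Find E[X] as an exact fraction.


K_18 has (18 − 1)!/2 = 177843714048000 labelled Hamiltonian cycles.
For each such Hamiltonian cycle H, let X_H = 1 if all 18 edges of H are present in G. Then P[X_H = 1] = p^{18} = (1/2)^{18} = 1/262144.
By linearity of expectation: E[X] = Σ_H E[X_H] = 177843714048000 · p^{18} = 177843714048000 · 1/262144 = 10854718875/16.
Numerically: E[X] ≈ 6.78e+08.

E[X] = 177843714048000 · (1/2)^{18} = 10854718875/16 ≈ 6.78e+08.


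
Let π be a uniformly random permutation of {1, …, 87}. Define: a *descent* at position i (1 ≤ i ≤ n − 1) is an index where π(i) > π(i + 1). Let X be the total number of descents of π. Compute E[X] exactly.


Write X = Σ X_I over i = 1, …, 86, with X_I the indicator of one descent.
There are 86 indicators.
For each fixed i, the pair (π(i), π(i+1)) is a uniformly random ordered pair of distinct values from {1, …, 87}; by symmetry P[π(i) > π(i+1)] = 1/2.
By linearity: E[X] = 86 · (1/2) = (87 − 1) · (1/2) = 43 ≈ 43.000000.

E[X] = 43 = 43.000000.


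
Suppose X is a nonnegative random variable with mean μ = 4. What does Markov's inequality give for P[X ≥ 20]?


μ = E[X] = 4, a = 20.
Markov: P[X ≥ 20] ≤ μ/a = (4)/20 = 1/5.
Numerically: ≈ 0.2000.
(Since a = 20 > μ = 4.0000, the bound 1/5 is < 1 and informative.)

P[X ≥ 20] ≤ 1/5 ≈ 0.2000.


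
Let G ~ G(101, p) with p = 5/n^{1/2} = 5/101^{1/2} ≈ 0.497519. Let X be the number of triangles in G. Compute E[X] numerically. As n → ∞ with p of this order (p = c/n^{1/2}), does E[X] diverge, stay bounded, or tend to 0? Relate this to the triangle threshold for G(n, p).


Number of potential triangles: C(101, 3) = 166650.
Each occurs with probability p³ ≈ (0.497519)³ ≈ 1.23148167e-01.
By linearity: E[X] = C(101, 3)·p³ ≈ 166650 · 1.23148167e-01 ≈ 20522.642048.
Since α = 1/2 < 1, p = c/n^{1/2} ≫ 1/n is above the triangle threshold p ~ 1/n. Asymptotically E[X] ~ (c³/6)·n^{3(1−α)} = (5³/6)·n^{1.5} → ∞; triangles are abundant w.h.p.

E[X] ≈ 20522.642048; in regime p = Θ(1/n^{1/2}) E[X] diverges (above the triangle threshold p ~ 1/n).


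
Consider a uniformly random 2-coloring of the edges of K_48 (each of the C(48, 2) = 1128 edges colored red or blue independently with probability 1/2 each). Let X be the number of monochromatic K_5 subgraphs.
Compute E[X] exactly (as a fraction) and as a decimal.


Let X = Σ_S X_S over the C(48, 5) = 1712304 subsets S of size 5, where X_S = 1 if the K_5 on S is monochromatic.
For a fixed S, the K_5 on S has C(5, 2) = 10 edges. P[all 10 edges red] = (1/2)^10, and likewise for blue, so P[monochromatic] = 2·(1/2)^10 = 2^{1 − 10} = 1/512.
By linearity of expectation: E[X] = C(48, 5) · 2^{1 − 10} = 1712304 · 1/512 = 107019/32.
Numerically: E[X] ≈ 3344.343750.

E[X] = C(48,5)·2^(1−C(5,2)) = 107019/32 ≈ 3344.343750.


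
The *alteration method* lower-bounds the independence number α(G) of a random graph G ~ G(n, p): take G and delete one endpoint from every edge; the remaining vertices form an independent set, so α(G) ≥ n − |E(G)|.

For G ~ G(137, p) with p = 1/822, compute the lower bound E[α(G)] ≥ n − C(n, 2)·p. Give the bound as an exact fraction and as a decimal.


E[|E(G)|] = C(137, 2)·p = 9316 · (1/822) = 34/3.
E[α(G)] ≥ n − E[|E(G)|] = 137 − 34/3 = 377/3.
Numerically: ≈ 125.666667.
(This is only a lower bound; the true E[α(G)] may be larger.)

E[α(G)] ≥ 377/3 ≈ 125.666667.


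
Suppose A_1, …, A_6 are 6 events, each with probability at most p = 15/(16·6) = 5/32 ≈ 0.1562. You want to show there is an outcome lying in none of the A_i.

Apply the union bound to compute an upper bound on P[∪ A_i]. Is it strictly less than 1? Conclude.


Union bound: P[∪_{i=1}^{6} A_i] ≤ Σ_i P[A_i] ≤ 6·p = 6·(5/32) = 15/16.
Numerically: 15/16 ≈ 0.9375.
Is 15/16 < 1? YES.
Since P[∪ A_i] ≤ 15/16 < 1, the complement has P[∩ A_i^c] ≥ 1 − 15/16 = 1/16 > 0, so some outcome avoids every A_i.

6·p = 15/16 ≈ 0.9375; existence CERTIFIED by the union bound.


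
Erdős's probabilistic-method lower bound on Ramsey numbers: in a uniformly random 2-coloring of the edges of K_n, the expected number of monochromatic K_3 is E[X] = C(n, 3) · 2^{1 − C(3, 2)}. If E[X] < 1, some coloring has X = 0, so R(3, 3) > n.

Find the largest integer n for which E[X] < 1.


We need C(n, 3) · 2^{1 − 3} < 1, i.e. C(n, 3) < 2^{3 − 1} = 4.
Check values of n near the boundary:
  n = 3: C(3, 3) = 1; 1 < 4? YES
  n = 4: C(4, 3) = 4; 4 < 4? NO
The largest n with C(n, 3) < 4 is n = 3 (where E[X] = 1/4 ≈ 0.2500000). Hence R(3, 3) > 3, i.e. R(3, 3) ≥ 4.

Largest n = 3; hence R(3, 3) > 3.


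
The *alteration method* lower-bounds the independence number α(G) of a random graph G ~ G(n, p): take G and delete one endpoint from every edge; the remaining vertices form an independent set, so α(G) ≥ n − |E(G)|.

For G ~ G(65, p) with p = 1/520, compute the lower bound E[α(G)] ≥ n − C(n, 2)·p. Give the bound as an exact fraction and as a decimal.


E[|E(G)|] = C(65, 2)·p = 2080 · (1/520) = 4.
E[α(G)] ≥ n − E[|E(G)|] = 65 − 4 = 61.
Numerically: ≈ 61.000.
(This is only a lower bound; the true E[α(G)] may be larger.)

E[α(G)] ≥ 61 ≈ 61.000.


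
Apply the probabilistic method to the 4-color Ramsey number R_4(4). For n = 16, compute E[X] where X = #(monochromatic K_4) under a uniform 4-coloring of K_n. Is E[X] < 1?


E[X] = C(16, 4) · 4^{1 − 6} = 1820 · 4^{−5} = 1820/1024.
As a reduced fraction: E[X] = 455/256 ≈ 1.7773438.
Is E[X] < 1? NO.
Since E[X] ≥ 1, the first-moment bound is inconclusive at n = 16; it does NOT by itself certify R_4(4) > 16.

E[X] = 455/256 ≈ 1.7773438; E[X] ≥ 1; first-moment method inconclusive here.


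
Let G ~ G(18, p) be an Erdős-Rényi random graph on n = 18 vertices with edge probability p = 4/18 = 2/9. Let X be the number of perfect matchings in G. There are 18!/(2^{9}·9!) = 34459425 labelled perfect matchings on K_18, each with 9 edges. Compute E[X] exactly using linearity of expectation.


K_18 has 18!/(2^{9}·9!) = 34459425 labelled perfect matchings.
For each such perfect matching H, let X_H = 1 if all 9 edges of H are present in G. Then P[X_H = 1] = p^{9} = (2/9)^{9} = 512/387420489.
By linearity of expectation: E[X] = Σ_H E[X_H] = 34459425 · p^{9} = 34459425 · 512/387420489 = 217817600/4782969.
Numerically: E[X] ≈ 45.5402.

E[X] = 34459425 · (2/9)^{9} = 217817600/4782969 ≈ 45.5402.


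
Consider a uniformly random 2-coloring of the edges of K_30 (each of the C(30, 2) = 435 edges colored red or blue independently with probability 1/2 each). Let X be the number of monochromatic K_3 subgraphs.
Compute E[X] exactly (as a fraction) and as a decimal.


Let X = Σ_S X_S over the C(30, 3) = 4060 subsets S of size 3, where X_S = 1 if the K_3 on S is monochromatic.
For a fixed S, the K_3 on S has C(3, 2) = 3 edges. P[all 3 edges red] = (1/2)^3, and likewise for blue, so P[monochromatic] = 2·(1/2)^3 = 2^{1 − 3} = 1/4.
By linearity of expectation: E[X] = C(30, 3) · 2^{1 − 3} = 4060 · 1/4 = 1015.
Numerically: E[X] ≈ 1015.000.

E[X] = C(30,3)·2^(1−C(3,2)) = 1015 ≈ 1015.000.


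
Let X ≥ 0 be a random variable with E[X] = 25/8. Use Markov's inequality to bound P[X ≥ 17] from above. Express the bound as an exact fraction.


μ = E[X] = 25/8, a = 17.
Markov: P[X ≥ 17] ≤ μ/a = (25/8)/17 = 25/136.
Numerically: ≈ 0.1838.
(Since a = 17 > μ = 3.1250, the bound 25/136 is < 1 and informative.)

P[X ≥ 17] ≤ 25/136 ≈ 0.1838.


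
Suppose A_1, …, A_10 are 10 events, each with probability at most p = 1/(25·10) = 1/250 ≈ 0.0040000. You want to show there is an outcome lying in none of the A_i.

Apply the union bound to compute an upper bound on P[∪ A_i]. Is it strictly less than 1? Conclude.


Union bound: P[∪_{i=1}^{10} A_i] ≤ Σ_i P[A_i] ≤ 10·p = 10·(1/250) = 1/25.
Numerically: 1/25 ≈ 0.0400000.
Is 1/25 < 1? YES.
Since P[∪ A_i] ≤ 1/25 < 1, the complement has P[∩ A_i^c] ≥ 1 − 1/25 = 24/25 > 0, so some outcome avoids every A_i.

10·p = 1/25 ≈ 0.0400000; existence CERTIFIED by the union bound.


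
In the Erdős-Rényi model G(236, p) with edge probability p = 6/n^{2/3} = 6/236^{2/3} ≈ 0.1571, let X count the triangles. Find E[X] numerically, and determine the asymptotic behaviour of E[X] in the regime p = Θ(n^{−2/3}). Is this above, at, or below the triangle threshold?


Number of potential triangles: C(236, 3) = 2162940.
Each occurs with probability p³ ≈ (0.1571)³ ≈ 3.878196e-03.
By linearity: E[X] = C(236, 3)·p³ ≈ 2162940 · 3.878196e-03 ≈ 8388.3051.
Since α = 2/3 < 1, p = c/n^{2/3} ≫ 1/n is above the triangle threshold p ~ 1/n. Asymptotically E[X] ~ (c³/6)·n^{3(1−α)} = (6³/6)·n^{1} → ∞; triangles are abundant w.h.p.

E[X] ≈ 8388.3051; in regime p = Θ(1/n^{2/3}) E[X] diverges (above the triangle threshold p ~ 1/n).


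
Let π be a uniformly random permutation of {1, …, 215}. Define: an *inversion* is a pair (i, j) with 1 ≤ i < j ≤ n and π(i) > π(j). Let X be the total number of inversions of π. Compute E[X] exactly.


Write X = Σ X_I over the C(215, 2) = 23005 pairs i < j, with X_I the indicator of one inversion.
There are 23005 indicators.
For each fixed pair i < j, the values π(i) and π(j) are two distinct elements of {1, …, 215} in uniformly random order; by symmetry P[π(i) > π(j)] = 1/2.
By linearity: E[X] = 23005 · (1/2) = C(215, 2) · (1/2) = 23005/2 = 23005/2 ≈ 11502.5000.

E[X] = 23005/2 = 11502.5000.


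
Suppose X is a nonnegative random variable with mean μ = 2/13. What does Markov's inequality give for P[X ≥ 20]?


μ = E[X] = 2/13, a = 20.
Markov: P[X ≥ 20] ≤ μ/a = (2/13)/20 = 1/130.
Numerically: ≈ 0.00769.
(Since a = 20 > μ = 0.15385, the bound 1/130 is < 1 and informative.)

P[X ≥ 20] ≤ 1/130 ≈ 0.00769.


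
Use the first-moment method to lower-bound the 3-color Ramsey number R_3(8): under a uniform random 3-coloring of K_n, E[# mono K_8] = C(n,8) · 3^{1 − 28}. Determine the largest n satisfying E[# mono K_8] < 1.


We need C(n, 8) · 3^{1 − 28} < 1, i.e. C(n, 8) < 3^{28 − 1} = 7625597484987.
Check values of n near the boundary:
  n = 154: C(154, 8) = 6521818990995; 6521818990995 < 7625597484987? YES
  n = 155: C(155, 8) = 6876747915675; 6876747915675 < 7625597484987? YES
  n = 156: C(156, 8) = 7248464019225; 7248464019225 < 7625597484987? YES
  n = 157: C(157, 8) = 7637643295425; 7637643295425 < 7625597484987? NO
  n = 158: C(158, 8) = 8044984271181; 8044984271181 < 7625597484987? NO
The largest n with C(n, 8) < 7625597484987 is n = 156 (where E[X] = 805384891025/847288609443 ≈ 0.95054). Hence R_3(8) > 156, i.e. R_3(8) ≥ 157.

Largest n = 156; hence R_3(8) > 156.


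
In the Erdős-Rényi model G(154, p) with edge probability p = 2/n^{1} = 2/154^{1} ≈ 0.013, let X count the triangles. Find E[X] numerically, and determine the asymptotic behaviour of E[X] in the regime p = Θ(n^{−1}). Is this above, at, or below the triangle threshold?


Number of potential triangles: C(154, 3) = 596904.
Each occurs with probability p³ ≈ (0.013)³ ≈ 2.19042e-06.
By linearity: E[X] = C(154, 3)·p³ ≈ 596904 · 2.19042e-06 ≈ 1.307.
Here α = 1, so p = 2/n is exactly at the triangle threshold p ~ 1/n. Asymptotically E[X] → c³/6 = 2³/6 = 4/3 ≈ 1.333, a bounded constant. In this regime the triangle count is asymptotically Poisson(c³/6).

E[X] ≈ 1.307; in regime p = Θ(1/n^{1}) E[X] stays bounded (at the triangle threshold p ~ 1/n).


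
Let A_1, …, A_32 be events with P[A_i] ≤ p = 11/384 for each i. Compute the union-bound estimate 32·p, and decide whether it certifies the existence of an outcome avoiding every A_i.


Union bound: P[∪_{i=1}^{32} A_i] ≤ Σ_i P[A_i] ≤ 32·p = 32·(11/384) = 11/12.
Numerically: 11/12 ≈ 0.916667.
Is 11/12 < 1? YES.
Since P[∪ A_i] ≤ 11/12 < 1, the complement has P[∩ A_i^c] ≥ 1 − 11/12 = 1/12 > 0, so some outcome avoids every A_i.

32·p = 11/12 ≈ 0.916667; existence CERTIFIED by the union bound.


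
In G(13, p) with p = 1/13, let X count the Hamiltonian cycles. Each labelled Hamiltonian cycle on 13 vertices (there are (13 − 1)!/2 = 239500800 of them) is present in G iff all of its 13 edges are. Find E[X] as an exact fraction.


K_13 has (13 − 1)!/2 = 239500800 labelled Hamiltonian cycles.
For each such Hamiltonian cycle H, let X_H = 1 if all 13 edges of H are present in G. Then P[X_H = 1] = p^{13} = (1/13)^{13} = 1/302875106592253.
Summing the indicators: E[X] = Σ_H E[X_H] = 239500800 · p^{13} = 239500800 · 1/302875106592253 = 239500800/302875106592253.
Numerically: E[X] ≈ 7.90758e-07.

E[X] = 239500800 · (1/13)^{13} = 239500800/302875106592253 ≈ 7.90758e-07.


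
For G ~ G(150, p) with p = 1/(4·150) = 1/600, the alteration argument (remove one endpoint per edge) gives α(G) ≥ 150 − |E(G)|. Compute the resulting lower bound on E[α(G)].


E[|E(G)|] = C(150, 2)·p = 11175 · (1/600) = 149/8.
E[α(G)] ≥ n − E[|E(G)|] = 150 − 149/8 = 1051/8.
Numerically: ≈ 131.37500.
(This is only a lower bound; the true E[α(G)] may be larger.)

E[α(G)] ≥ 1051/8 ≈ 131.37500.


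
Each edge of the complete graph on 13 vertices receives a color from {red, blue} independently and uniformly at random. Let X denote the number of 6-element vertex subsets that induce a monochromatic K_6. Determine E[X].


Let X = Σ_S X_S over the C(13, 6) = 1716 subsets S of size 6, where X_S = 1 if the K_6 on S is monochromatic.
For a fixed S, the K_6 on S has C(6, 2) = 15 edges. P[all 15 edges red] = (1/2)^15, and likewise for blue, so P[monochromatic] = 2·(1/2)^15 = 2^{1 − 15} = 1/16384.
Summing: E[X] = C(13, 6) · 2^{1 − 15} = 1716 · 1/16384 = 429/4096.
Numerically: E[X] ≈ 0.1047.

E[X] = C(13,6)·2^(1−C(6,2)) = 429/4096 ≈ 0.1047.


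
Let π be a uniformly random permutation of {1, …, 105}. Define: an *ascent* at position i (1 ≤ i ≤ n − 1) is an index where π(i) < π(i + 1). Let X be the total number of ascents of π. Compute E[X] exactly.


Write X = Σ X_I over i = 1, …, 104, with X_I the indicator of one ascent.
There are 104 indicators.
For each fixed i, the pair (π(i), π(i+1)) is a uniformly random ordered pair of distinct values from {1, …, 105}; by symmetry P[π(i) < π(i+1)] = 1/2.
By linearity: E[X] = 104 · (1/2) = (105 − 1) · (1/2) = 52 ≈ 52.00000.

E[X] = 52 = 52.00000.


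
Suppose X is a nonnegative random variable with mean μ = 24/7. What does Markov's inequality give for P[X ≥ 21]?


μ = E[X] = 24/7, a = 21.
Markov: P[X ≥ 21] ≤ μ/a = (24/7)/21 = 8/49.
Numerically: ≈ 0.163265.
(Since a = 21 > μ = 3.428571, the bound 8/49 is < 1 and informative.)

P[X ≥ 21] ≤ 8/49 ≈ 0.163265.


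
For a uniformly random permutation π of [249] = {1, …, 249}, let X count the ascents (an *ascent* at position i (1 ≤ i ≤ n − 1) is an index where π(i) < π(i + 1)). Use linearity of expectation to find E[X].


Write X = Σ X_I over i = 1, …, 248, with X_I the indicator of one ascent.
There are 248 indicators.
For each fixed i, the pair (π(i), π(i+1)) is a uniformly random ordered pair of distinct values from {1, …, 249}; by symmetry P[π(i) < π(i+1)] = 1/2.
By linearity: E[X] = 248 · (1/2) = (249 − 1) · (1/2) = 124 ≈ 124.000000.

E[X] = 124 = 124.000000.


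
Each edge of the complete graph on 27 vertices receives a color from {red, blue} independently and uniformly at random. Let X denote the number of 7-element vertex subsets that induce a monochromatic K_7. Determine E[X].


Let X = Σ_S X_S over the C(27, 7) = 888030 subsets S of size 7, where X_S = 1 if the K_7 on S is monochromatic.
For a fixed S, the K_7 on S has C(7, 2) = 21 edges. P[all 21 edges red] = (1/2)^21, and likewise for blue, so P[monochromatic] = 2·(1/2)^21 = 2^{1 − 21} = 1/1048576.
By linearity of expectation: E[X] = C(27, 7) · 2^{1 − 21} = 888030 · 1/1048576 = 444015/524288.
Numerically: E[X] ≈ 0.8469.

E[X] = C(27,7)·2^(1−C(7,2)) = 444015/524288 ≈ 0.8469.


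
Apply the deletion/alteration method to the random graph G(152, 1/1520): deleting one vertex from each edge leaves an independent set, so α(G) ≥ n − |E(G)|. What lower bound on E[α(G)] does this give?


E[|E(G)|] = C(152, 2)·p = 11476 · (1/1520) = 151/20.
E[α(G)] ≥ n − E[|E(G)|] = 152 − 151/20 = 2889/20.
Numerically: ≈ 144.4500.
(This is only a lower bound; the true E[α(G)] may be larger.)

E[α(G)] ≥ 2889/20 ≈ 144.4500.


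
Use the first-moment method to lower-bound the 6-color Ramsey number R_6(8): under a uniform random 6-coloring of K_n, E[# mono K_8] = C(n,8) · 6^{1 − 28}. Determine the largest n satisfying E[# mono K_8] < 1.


We need C(n, 8) · 6^{1 − 28} < 1, i.e. C(n, 8) < 6^{28 − 1} = 1023490369077469249536.
Check values of n near the boundary:
  n = 1591: C(1591, 8) = 1000427749141189953870; 1000427749141189953870 < 1023490369077469249536? YES
  n = 1592: C(1592, 8) = 1005480414540892933435; 1005480414540892933435 < 1023490369077469249536? YES
  n = 1593: C(1593, 8) = 1010555394551193970323; 1010555394551193970323 < 1023490369077469249536? YES
  n = 1594: C(1594, 8) = 1015652773590544255167; 1015652773590544255167 < 1023490369077469249536? YES
  n = 1595: C(1595, 8) = 1020772636343363633895; 1020772636343363633895 < 1023490369077469249536? YES
  n = 1596: C(1596, 8) = 1025915067760710553965; 1025915067760710553965 < 1023490369077469249536? NO
  n = 1597: C(1597, 8) = 1031080153060953275445; 1031080153060953275445 < 1023490369077469249536? NO
The largest n with C(n, 8) < 1023490369077469249536 is n = 1595 (where E[X] = 113419181815929292655/113721152119718805504 ≈ 0.99734). Hence R_6(8) > 1595, i.e. R_6(8) ≥ 1596.

Largest n = 1595; hence R_6(8) > 1595.


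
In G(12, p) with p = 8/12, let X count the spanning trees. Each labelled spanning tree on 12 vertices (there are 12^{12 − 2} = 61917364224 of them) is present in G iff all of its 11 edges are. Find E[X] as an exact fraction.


K_12 has 12^{12 − 2} = 61917364224 labelled spanning trees.
For each such spanning tree H, let X_H = 1 if all 11 edges of H are present in G. Then P[X_H = 1] = p^{11} = (2/3)^{11} = 2048/177147.
By linearity of expectation: E[X] = Σ_H E[X_H] = 61917364224 · p^{11} = 61917364224 · 2048/177147 = 2147483648/3.
Numerically: E[X] ≈ 7.16e+08.

E[X] = 61917364224 · (2/3)^{11} = 2147483648/3 ≈ 7.16e+08.


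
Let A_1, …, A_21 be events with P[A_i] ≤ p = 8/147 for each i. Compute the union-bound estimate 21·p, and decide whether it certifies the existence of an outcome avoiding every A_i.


Union bound: P[∪_{i=1}^{21} A_i] ≤ Σ_i P[A_i] ≤ 21·p = 21·(8/147) = 8/7.
Numerically: 8/7 ≈ 1.142857.
Is 8/7 < 1? NO.
Since the bound 8/7 is ≥ 1, the union bound is uninformative here; it does NOT by itself certify existence.

21·p = 8/7 ≈ 1.142857; existence NOT certified by the union bound.


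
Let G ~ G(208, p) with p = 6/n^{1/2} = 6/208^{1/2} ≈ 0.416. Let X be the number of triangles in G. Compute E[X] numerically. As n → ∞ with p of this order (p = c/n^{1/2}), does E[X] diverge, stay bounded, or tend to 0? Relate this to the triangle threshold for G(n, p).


Number of potential triangles: C(208, 3) = 1478256.
Each occurs with probability p³ ≈ (0.416)³ ≈ 7.20044e-02.
By linearity: E[X] = C(208, 3)·p³ ≈ 1478256 · 7.20044e-02 ≈ 106440.866.
Since α = 1/2 < 1, p = c/n^{1/2} ≫ 1/n is above the triangle threshold p ~ 1/n. Asymptotically E[X] ~ (c³/6)·n^{3(1−α)} = (6³/6)·n^{1.5} → ∞; triangles are abundant w.h.p.

E[X] ≈ 106440.866; in regime p = Θ(1/n^{1/2}) E[X] diverges (above the triangle threshold p ~ 1/n).


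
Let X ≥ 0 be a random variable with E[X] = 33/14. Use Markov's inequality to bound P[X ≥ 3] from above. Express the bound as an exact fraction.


μ = E[X] = 33/14, a = 3.
Markov: P[X ≥ 3] ≤ μ/a = (33/14)/3 = 11/14.
Numerically: ≈ 0.786.
(Since a = 3 > μ = 2.357, the bound 11/14 is < 1 and informative.)

P[X ≥ 3] ≤ 11/14 ≈ 0.786.


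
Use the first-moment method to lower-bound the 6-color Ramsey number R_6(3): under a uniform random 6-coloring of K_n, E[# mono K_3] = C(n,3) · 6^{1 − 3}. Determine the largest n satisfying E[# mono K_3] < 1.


We need C(n, 3) · 6^{1 − 3} < 1, i.e. C(n, 3) < 6^{3 − 1} = 36.
Check values of n near the boundary:
  n = 3: C(3, 3) = 1; 1 < 36? YES
  n = 4: C(4, 3) = 4; 4 < 36? YES
  n = 5: C(5, 3) = 10; 10 < 36? YES
  n = 6: C(6, 3) = 20; 20 < 36? YES
  n = 7: C(7, 3) = 35; 35 < 36? YES
  n = 8: C(8, 3) = 56; 56 < 36? NO
  n = 9: C(9, 3) = 84; 84 < 36? NO
  n = 10: C(10, 3) = 120; 120 < 36? NO
The largest n with C(n, 3) < 36 is n = 7 (where E[X] = 35/36 ≈ 0.9722). Hence R_6(3) > 7, i.e. R_6(3) ≥ 8.

Largest n = 7; hence R_6(3) > 7.


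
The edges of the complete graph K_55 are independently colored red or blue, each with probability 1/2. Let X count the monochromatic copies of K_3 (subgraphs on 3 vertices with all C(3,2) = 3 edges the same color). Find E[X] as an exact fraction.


Let X = Σ_S X_S over the C(55, 3) = 26235 subsets S of size 3, where X_S = 1 if the K_3 on S is monochromatic.
For a fixed S, the K_3 on S has C(3, 2) = 3 edges. P[all 3 edges red] = (1/2)^3, and likewise for blue, so P[monochromatic] = 2·(1/2)^3 = 2^{1 − 3} = 1/4.
By linearity of expectation: E[X] = C(55, 3) · 2^{1 − 3} = 26235 · 1/4 = 26235/4.
Numerically: E[X] ≈ 6558.7500.

E[X] = C(55,3)·2^(1−C(3,2)) = 26235/4 ≈ 6558.7500.


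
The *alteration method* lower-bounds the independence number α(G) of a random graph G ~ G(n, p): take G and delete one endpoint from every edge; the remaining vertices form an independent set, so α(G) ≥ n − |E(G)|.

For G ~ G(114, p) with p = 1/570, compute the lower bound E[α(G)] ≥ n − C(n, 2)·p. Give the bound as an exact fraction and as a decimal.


E[|E(G)|] = C(114, 2)·p = 6441 · (1/570) = 113/10.
E[α(G)] ≥ n − E[|E(G)|] = 114 − 113/10 = 1027/10.
Numerically: ≈ 102.7000.
(This is only a lower bound; the true E[α(G)] may be larger.)

E[α(G)] ≥ 1027/10 ≈ 102.7000.


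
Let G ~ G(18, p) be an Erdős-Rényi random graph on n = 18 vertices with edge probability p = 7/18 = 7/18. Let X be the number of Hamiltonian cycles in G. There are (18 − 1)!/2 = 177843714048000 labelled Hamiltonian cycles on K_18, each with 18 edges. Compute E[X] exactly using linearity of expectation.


K_18 has (18 − 1)!/2 = 177843714048000 labelled Hamiltonian cycles.
For each such Hamiltonian cycle H, let X_H = 1 if all 18 edges of H are present in G. Then P[X_H = 1] = p^{18} = (7/18)^{18} = 1628413597910449/39346408075296537575424.
By linearity of expectation: E[X] = Σ_H E[X_H] = 177843714048000 · p^{18} = 177843714048000 · 1628413597910449/39346408075296537575424 = 24246874921186846803875/3294258113514384.
Numerically: E[X] ≈ 7.36034e+06.

E[X] = 177843714048000 · (7/18)^{18} = 24246874921186846803875/3294258113514384 ≈ 7.36034e+06.


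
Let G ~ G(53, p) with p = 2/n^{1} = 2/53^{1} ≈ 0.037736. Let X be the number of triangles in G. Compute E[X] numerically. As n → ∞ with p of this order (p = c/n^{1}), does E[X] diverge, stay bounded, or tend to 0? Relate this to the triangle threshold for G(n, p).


Number of potential triangles: C(53, 3) = 23426.
Each occurs with probability p³ ≈ (0.037736)³ ≈ 5.3735634e-05.
By linearity: E[X] = C(53, 3)·p³ ≈ 23426 · 5.3735634e-05 ≈ 1.25881.
Here α = 1, so p = 2/n is exactly at the triangle threshold p ~ 1/n. Asymptotically E[X] → c³/6 = 2³/6 = 4/3 ≈ 1.33333, a bounded constant. In this regime the triangle count is asymptotically Poisson(c³/6).

E[X] ≈ 1.25881; in regime p = Θ(1/n^{1}) E[X] stays bounded (at the triangle threshold p ~ 1/n).


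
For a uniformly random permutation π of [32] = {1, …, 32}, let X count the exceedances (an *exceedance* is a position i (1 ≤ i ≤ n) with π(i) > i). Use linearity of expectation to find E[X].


Write X = Σ_{i=1}^{32} X_i, where X_i = 1_{π(i) > i}.
For each fixed i, π(i) is uniform over {1, …, 32} (marginal of a uniform permutation), so P[π(i) > i] = (n − i)/n. Summing: Σ_{i=1}^{32} (n − i)/n = (0 + 1 + … + 31)/32 = 32(32 − 1)/(2·32) = (32 − 1)/2.
Hence E[X] = Σ_{i=1}^{32} (32 − i)/32 = 31/2 ≈ 15.500000.

E[X] = 31/2 = 15.500000.


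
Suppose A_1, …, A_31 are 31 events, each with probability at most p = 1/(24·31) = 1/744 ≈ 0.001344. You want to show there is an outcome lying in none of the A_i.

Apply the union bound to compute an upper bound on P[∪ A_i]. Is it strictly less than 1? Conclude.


Union bound: P[∪_{i=1}^{31} A_i] ≤ Σ_i P[A_i] ≤ 31·p = 31·(1/744) = 1/24.
Numerically: 1/24 ≈ 0.041667.
Is 1/24 < 1? YES.
Since P[∪ A_i] ≤ 1/24 < 1, the complement has P[∩ A_i^c] ≥ 1 − 1/24 = 23/24 > 0, so some outcome avoids every A_i.

31·p = 1/24 ≈ 0.041667; existence CERTIFIED by the union bound.


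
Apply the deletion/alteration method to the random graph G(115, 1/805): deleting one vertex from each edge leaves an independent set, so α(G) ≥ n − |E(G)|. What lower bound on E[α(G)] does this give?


E[|E(G)|] = C(115, 2)·p = 6555 · (1/805) = 57/7.
E[α(G)] ≥ n − E[|E(G)|] = 115 − 57/7 = 748/7.
Numerically: ≈ 106.85714.
(This is only a lower bound; the true E[α(G)] may be larger.)

E[α(G)] ≥ 748/7 ≈ 106.85714.


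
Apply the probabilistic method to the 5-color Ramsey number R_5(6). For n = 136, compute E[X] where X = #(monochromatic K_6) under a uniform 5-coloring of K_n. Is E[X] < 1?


E[X] = C(136, 6) · 5^{1 − 15} = 7858539612 · 5^{−14} = 7858539612/6103515625.
As a reduced fraction: E[X] = 7858539612/6103515625 ≈ 1.28754.
Is E[X] < 1? NO.
Since E[X] ≥ 1, the first-moment bound is inconclusive at n = 136; it does NOT by itself certify R_5(6) > 136.

E[X] = 7858539612/6103515625 ≈ 1.28754; E[X] ≥ 1; first-moment method inconclusive here.


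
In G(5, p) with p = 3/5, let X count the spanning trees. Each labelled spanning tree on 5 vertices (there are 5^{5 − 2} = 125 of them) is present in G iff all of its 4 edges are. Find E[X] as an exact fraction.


K_5 has 5^{5 − 2} = 125 labelled spanning trees.
For each such spanning tree H, let X_H = 1 if all 4 edges of H are present in G. Then P[X_H = 1] = p^{4} = (3/5)^{4} = 81/625.
Summing the indicators: E[X] = Σ_H E[X_H] = 125 · p^{4} = 125 · 81/625 = 81/5.
Numerically: E[X] ≈ 16.2.

E[X] = 125 · (3/5)^{4} = 81/5 ≈ 16.2.


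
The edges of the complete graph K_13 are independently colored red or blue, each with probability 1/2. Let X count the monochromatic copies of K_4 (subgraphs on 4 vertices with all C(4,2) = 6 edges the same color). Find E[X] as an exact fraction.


Let X = Σ_S X_S over the C(13, 4) = 715 subsets S of size 4, where X_S = 1 if the K_4 on S is monochromatic.
For a fixed S, the K_4 on S has C(4, 2) = 6 edges. P[all 6 edges red] = (1/2)^6, and likewise for blue, so P[monochromatic] = 2·(1/2)^6 = 2^{1 − 6} = 1/32.
By linearity of expectation: E[X] = C(13, 4) · 2^{1 − 6} = 715 · 1/32 = 715/32.
Numerically: E[X] ≈ 22.344.

E[X] = C(13,4)·2^(1−C(4,2)) = 715/32 ≈ 22.344.


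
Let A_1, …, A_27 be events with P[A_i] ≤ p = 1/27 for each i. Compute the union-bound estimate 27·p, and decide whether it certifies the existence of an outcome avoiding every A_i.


Union bound: P[∪_{i=1}^{27} A_i] ≤ Σ_i P[A_i] ≤ 27·p = 27·(1/27) = 1.
Numerically: 1 ≈ 1.000000.
Is 1 < 1? NO.
Since the bound 1 is ≥ 1, the union bound is uninformative here; it does NOT by itself certify existence.

27·p = 1 ≈ 1.000000; existence NOT certified by the union bound.


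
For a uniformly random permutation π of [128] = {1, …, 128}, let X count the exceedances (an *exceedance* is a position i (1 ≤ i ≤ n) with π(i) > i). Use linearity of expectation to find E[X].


Write X = Σ_{i=1}^{128} X_i, where X_i = 1_{π(i) > i}.
For each fixed i, π(i) is uniform over {1, …, 128} (marginal of a uniform permutation), so P[π(i) > i] = (n − i)/n. Summing: Σ_{i=1}^{128} (n − i)/n = (0 + 1 + … + 127)/128 = 128(128 − 1)/(2·128) = (128 − 1)/2.
Hence E[X] = Σ_{i=1}^{128} (128 − i)/128 = 127/2 ≈ 63.500.

E[X] = 127/2 = 63.500.


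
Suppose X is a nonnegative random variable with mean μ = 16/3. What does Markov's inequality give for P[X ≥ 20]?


μ = E[X] = 16/3, a = 20.
Markov: P[X ≥ 20] ≤ μ/a = (16/3)/20 = 4/15.
Numerically: ≈ 0.267.
(Since a = 20 > μ = 5.333, the bound 4/15 is < 1 and informative.)

P[X ≥ 20] ≤ 4/15 ≈ 0.267.


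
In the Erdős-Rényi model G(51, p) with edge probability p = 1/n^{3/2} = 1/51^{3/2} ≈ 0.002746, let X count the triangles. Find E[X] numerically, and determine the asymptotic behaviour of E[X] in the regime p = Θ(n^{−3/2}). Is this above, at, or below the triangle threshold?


Number of potential triangles: C(51, 3) = 20825.
Each occurs with probability p³ ≈ (0.002746)³ ≈ 2.069828e-08.
By linearity: E[X] = C(51, 3)·p³ ≈ 20825 · 2.069828e-08 ≈ 0.0004.
Since α = 3/2 > 1, p = c/n^{3/2} = o(1/n) is below the triangle threshold p ~ 1/n. Asymptotically E[X] ~ (c³/6)·n^{3(1−α)} = (1³/6)·n^{-1.5} → 0, so by Markov's inequality G has no triangles w.h.p.

E[X] ≈ 0.0004; in regime p = Θ(1/n^{3/2}) E[X] tends to 0 (below the triangle threshold p ~ 1/n).


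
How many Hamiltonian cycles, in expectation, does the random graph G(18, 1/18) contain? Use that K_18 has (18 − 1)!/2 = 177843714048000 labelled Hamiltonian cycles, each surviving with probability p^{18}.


K_18 has (18 − 1)!/2 = 177843714048000 labelled Hamiltonian cycles.
For each such Hamiltonian cycle H, let X_H = 1 if all 18 edges of H are present in G. Then P[X_H = 1] = p^{18} = (1/18)^{18} = 1/39346408075296537575424.
Summing the indicators: E[X] = Σ_H E[X_H] = 177843714048000 · p^{18} = 177843714048000 · 1/39346408075296537575424 = 14889875/3294258113514384.
Numerically: E[X] ≈ 4.5199e-09.

E[X] = 177843714048000 · (1/18)^{18} = 14889875/3294258113514384 ≈ 4.5199e-09.


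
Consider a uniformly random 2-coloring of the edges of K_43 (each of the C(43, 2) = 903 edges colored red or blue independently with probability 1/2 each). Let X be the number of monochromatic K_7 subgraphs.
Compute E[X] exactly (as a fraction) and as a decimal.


Let X = Σ_S X_S over the C(43, 7) = 32224114 subsets S of size 7, where X_S = 1 if the K_7 on S is monochromatic.
For a fixed S, the K_7 on S has C(7, 2) = 21 edges. P[all 21 edges red] = (1/2)^21, and likewise for blue, so P[monochromatic] = 2·(1/2)^21 = 2^{1 − 21} = 1/1048576.
Summing: E[X] = C(43, 7) · 2^{1 − 21} = 32224114 · 1/1048576 = 16112057/524288.
Numerically: E[X] ≈ 30.731.

E[X] = C(43,7)·2^(1−C(7,2)) = 16112057/524288 ≈ 30.731.


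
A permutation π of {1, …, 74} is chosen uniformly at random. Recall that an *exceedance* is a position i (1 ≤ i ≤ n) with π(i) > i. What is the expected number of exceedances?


Write X = Σ_{i=1}^{74} X_i, where X_i = 1_{π(i) > i}.
For each fixed i, π(i) is uniform over {1, …, 74} (marginal of a uniform permutation), so P[π(i) > i] = (n − i)/n. Summing: Σ_{i=1}^{74} (n − i)/n = (0 + 1 + … + 73)/74 = 74(74 − 1)/(2·74) = (74 − 1)/2.
Hence E[X] = Σ_{i=1}^{74} (74 − i)/74 = 73/2 ≈ 36.500.

E[X] = 73/2 = 36.500.


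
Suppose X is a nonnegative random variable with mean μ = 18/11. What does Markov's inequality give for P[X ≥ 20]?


μ = E[X] = 18/11, a = 20.
Markov: P[X ≥ 20] ≤ μ/a = (18/11)/20 = 9/110.
Numerically: ≈ 0.082.
(Since a = 20 > μ = 1.636, the bound 9/110 is < 1 and informative.)

P[X ≥ 20] ≤ 9/110 ≈ 0.082.
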